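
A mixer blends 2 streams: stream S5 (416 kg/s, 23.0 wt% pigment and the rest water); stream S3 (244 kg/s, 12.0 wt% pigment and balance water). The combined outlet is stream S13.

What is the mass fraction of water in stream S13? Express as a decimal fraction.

Total flow out = 416 + 244 = 660 kg/s.
water in = 416×0.770 + 244×0.880 = 535.04 kg/s.
water mass fraction in S13 = 535.04/660 = 0.811.

0.811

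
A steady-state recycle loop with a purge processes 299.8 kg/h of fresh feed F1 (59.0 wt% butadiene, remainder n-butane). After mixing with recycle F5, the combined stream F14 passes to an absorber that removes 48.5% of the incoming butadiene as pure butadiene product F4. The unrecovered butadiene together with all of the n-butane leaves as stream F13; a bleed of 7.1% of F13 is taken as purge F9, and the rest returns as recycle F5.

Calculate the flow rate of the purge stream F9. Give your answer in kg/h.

135.3 kg/h

n-butane enters only via F1 and leaves only via the purge: 299.8×0.410 = 0.071×(n-butane in F13), and the absorber passes all n-butane, so n-butane in F14 = n-butane in F13 = 1731.2 kg/h.
butadiene in F14: m_A = 299.8×0.590 + (1−0.071)·(1−0.485)·m_A, so m_A = 176.88/0.5216 = 339.14 kg/h.
F13 = (1−0.485)×339.14 + 1731.2 = 1905.9 kg/h.
Purge F9 = 0.071×1905.9 = 135.32 kg/h.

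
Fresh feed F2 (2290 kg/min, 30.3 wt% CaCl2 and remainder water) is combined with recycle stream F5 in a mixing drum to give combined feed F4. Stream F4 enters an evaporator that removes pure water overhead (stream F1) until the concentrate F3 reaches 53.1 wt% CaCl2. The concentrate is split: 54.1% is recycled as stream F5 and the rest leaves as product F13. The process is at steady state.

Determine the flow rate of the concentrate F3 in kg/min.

2847 kg/min

Overall CaCl2 balance (none leaves overhead): CaCl2 in fresh feed = CaCl2 in product, i.e. 2290×0.303 = (1−0.541)·F3·0.531.
F3 = 693.87/(0.531×0.459) = 2846.9 kg/min.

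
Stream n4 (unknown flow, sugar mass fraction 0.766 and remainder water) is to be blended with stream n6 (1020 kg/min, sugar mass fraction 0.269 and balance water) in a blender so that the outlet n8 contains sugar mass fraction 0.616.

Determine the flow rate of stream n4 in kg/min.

2360 kg/min

Let n4 be the unknown flow. Total out = 1020 + n4.
sugar balance: 274.38 + 0.766·n4 = 0.616·(1020 + n4)
(0.766 − 0.616)·n4 = 0.616×1020 − 274.38 = 353.94
n4 = 353.94 / 0.150 = 2359.6 kg/min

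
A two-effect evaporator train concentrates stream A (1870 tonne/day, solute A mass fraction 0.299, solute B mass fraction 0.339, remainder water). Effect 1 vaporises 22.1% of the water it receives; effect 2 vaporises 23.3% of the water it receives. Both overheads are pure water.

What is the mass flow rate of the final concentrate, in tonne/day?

1598 tonne/day

water in feed = 1870×0.362 = 676.94 tonne/day.
After stage 1: water left = (1−0.221)×676.94 = 527.34; stream total = 1720.4 tonne/day.
After stage 2: water left = (1−0.233)×527.34 = 404.47; final concentrate = 1597.5 tonne/day.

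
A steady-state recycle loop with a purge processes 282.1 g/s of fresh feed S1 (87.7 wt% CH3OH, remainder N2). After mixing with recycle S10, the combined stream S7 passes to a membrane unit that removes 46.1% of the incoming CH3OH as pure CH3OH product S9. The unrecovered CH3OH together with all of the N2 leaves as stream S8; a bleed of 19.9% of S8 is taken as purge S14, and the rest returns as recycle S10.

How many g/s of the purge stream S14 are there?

N2 enters only via S1 and leaves only via the purge: 282.1×0.123 = 0.199×(N2 in S8), and the membrane unit passes all N2, so N2 in S7 = N2 in S8 = 174.36 g/s.
CH3OH in S7: m_A = 282.1×0.877 + (1−0.199)·(1−0.461)·m_A, so m_A = 247.4/0.5683 = 435.37 g/s.
S8 = (1−0.461)×435.37 + 174.36 = 409.03 g/s.
Purge S14 = 0.199×409.03 = 81.396 g/s.

81.4 g/s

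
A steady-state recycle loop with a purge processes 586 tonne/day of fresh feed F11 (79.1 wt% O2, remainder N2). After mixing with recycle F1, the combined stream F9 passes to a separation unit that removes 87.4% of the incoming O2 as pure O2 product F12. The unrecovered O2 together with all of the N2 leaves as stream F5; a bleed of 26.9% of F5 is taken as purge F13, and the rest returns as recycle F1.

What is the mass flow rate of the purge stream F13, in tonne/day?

139.8 tonne/day

N2 enters only via F11 and leaves only via the purge: 586×0.209 = 0.269×(N2 in F5), and the separation unit passes all N2, so N2 in F9 = N2 in F5 = 455.29 tonne/day.
O2 in F9: m_A = 586×0.791 + (1−0.269)·(1−0.874)·m_A, so m_A = 463.53/0.9079 = 510.55 tonne/day.
F5 = (1−0.874)×510.55 + 455.29 = 519.62 tonne/day.
Purge F13 = 0.269×519.62 = 139.78 tonne/day.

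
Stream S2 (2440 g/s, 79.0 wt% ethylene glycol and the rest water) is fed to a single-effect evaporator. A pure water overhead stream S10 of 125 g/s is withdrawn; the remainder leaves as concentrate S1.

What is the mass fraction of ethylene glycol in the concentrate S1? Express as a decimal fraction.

0.8327

ethylene glycol is not removed: 2440×0.790 = 1927.6 g/s of ethylene glycol enters S1.
Concentrate = 2440 − 125 = 2315 g/s.
Mass fraction = 1927.6/2315 = 0.8327.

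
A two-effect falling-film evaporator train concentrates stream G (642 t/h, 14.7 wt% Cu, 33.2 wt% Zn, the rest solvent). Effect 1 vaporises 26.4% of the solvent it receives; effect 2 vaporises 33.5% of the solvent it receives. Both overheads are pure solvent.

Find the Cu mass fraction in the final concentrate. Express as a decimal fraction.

0.200

solvent in feed = 642×0.521 = 334.48 t/h.
After stage 1: solvent left = (1−0.264)×334.48 = 246.18; stream total = 553.7 t/h.
After stage 2: solvent left = (1−0.335)×246.18 = 163.71; final concentrate = 471.23 t/h.
Cu fraction = 94.374/471.23 = 0.200.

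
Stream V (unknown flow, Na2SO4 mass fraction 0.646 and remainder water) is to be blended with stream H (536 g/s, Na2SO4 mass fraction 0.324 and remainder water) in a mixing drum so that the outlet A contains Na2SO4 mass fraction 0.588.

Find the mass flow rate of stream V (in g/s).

2440 g/s

Let V be the unknown flow. Total out = 536 + V.
Na2SO4 balance: 173.66 + 0.646·V = 0.588·(536 + V)
(0.646 − 0.588)·V = 0.588×536 − 173.66 = 141.5
V = 141.5 / 0.058 = 2439.7 g/s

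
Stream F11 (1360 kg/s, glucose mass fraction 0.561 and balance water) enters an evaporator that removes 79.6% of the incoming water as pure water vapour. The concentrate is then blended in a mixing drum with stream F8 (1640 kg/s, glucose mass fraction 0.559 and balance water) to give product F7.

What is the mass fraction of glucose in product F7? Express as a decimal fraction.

0.665

Vapour removed = 0.796×0.439×1360 = 475.24 kg/s; concentrate = 884.76 kg/s.
glucose reaching the mixer = 762.96 (from concentrate) + 1640×0.559 = 1679.7 kg/s.
Product flow = 884.76 + 1640 = 2524.8 kg/s; glucose fraction = 0.665.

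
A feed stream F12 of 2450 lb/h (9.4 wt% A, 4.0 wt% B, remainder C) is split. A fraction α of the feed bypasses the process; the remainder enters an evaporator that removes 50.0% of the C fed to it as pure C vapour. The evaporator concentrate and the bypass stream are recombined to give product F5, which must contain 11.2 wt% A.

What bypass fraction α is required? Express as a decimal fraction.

0.629

All 2450×0.094 = 230.3 lb/h of A reaches F5, so F5 = 230.3/0.112 = 2056.2 lb/h and vapour = 393.75 lb/h.
The evaporator receives (1−α)·2450 of feed at 0.866 C and removes 0.500 of that C:
0.500×0.866×(1−α)×2450 = 393.75
(1−α) = 393.75/1060.8 = 0.3712;  α = 0.6288.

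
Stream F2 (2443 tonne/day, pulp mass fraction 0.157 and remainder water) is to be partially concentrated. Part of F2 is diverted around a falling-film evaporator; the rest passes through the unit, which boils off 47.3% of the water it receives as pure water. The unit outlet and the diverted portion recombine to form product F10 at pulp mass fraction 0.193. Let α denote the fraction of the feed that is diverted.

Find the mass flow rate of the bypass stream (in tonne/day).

1300 tonne/day

All 2443×0.157 = 383.55 tonne/day of pulp reaches F10, so F10 = 383.55/0.193 = 1987.3 tonne/day and vapour = 455.69 tonne/day.
The evaporator receives (1−α)·2443 of feed at 0.843 water and removes 0.473 of that water:
0.473×0.843×(1−α)×2443 = 455.69
(1−α) = 455.69/974.12 = 0.4678;  α = 0.5322.
Bypass flow = 0.5322×2443 = 1300.2 tonne/day.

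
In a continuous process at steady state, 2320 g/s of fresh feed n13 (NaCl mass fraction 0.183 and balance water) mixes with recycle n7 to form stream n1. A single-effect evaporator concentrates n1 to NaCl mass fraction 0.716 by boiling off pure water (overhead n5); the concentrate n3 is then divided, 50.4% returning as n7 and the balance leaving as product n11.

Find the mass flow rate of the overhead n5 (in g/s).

1727 g/s

Overall NaCl balance (none leaves overhead): NaCl in fresh feed = NaCl in product, i.e. 2320×0.183 = (1−0.504)·n3·0.716.
n3 = 424.56/(0.716×0.496) = 1195.5 g/s.
Recycle n7 = 0.504×1195.5 = 602.52 g/s.
Combined feed n1 = 2320 + 602.52 = 2922.5 g/s.
Overhead n5 = n1 − n3 = 2922.5 − 1195.5 = 1727 g/s.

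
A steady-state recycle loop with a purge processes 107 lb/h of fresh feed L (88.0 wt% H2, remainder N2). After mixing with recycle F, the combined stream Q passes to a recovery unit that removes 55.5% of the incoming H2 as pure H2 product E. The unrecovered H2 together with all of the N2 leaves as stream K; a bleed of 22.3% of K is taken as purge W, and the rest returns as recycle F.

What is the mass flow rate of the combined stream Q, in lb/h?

201.5 lb/h

N2 enters only via L and leaves only via the purge: 107×0.120 = 0.223×(N2 in K), and the recovery unit passes all N2, so N2 in Q = N2 in K = 57.578 lb/h.
H2 in Q: m_A = 107×0.880 + (1−0.223)·(1−0.555)·m_A, so m_A = 94.16/0.6542 = 143.92 lb/h.
Q = 143.92 + 57.578 = 201.5 lb/h.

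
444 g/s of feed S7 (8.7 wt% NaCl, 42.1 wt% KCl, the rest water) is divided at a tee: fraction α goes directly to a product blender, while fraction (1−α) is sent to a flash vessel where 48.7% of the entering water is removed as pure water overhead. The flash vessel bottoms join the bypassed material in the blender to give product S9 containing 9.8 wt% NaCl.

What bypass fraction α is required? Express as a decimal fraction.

0.532

All 444×0.087 = 38.628 g/s of NaCl reaches S9, so S9 = 38.628/0.098 = 394.16 g/s and vapour = 49.837 g/s.
The evaporator receives (1−α)·444 of feed at 0.492 water and removes 0.487 of that water:
0.487×0.492×(1−α)×444 = 49.837
(1−α) = 49.837/106.38 = 0.4685;  α = 0.5315.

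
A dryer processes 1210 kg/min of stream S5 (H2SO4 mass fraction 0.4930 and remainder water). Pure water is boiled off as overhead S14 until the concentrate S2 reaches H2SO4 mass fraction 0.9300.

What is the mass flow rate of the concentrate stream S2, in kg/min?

H2SO4 is conserved: 1210×0.493 = 596.53 kg/min all reports to the concentrate.
Concentrate = 596.53/(target fraction) = 641.43 kg/min.

641.4 kg/min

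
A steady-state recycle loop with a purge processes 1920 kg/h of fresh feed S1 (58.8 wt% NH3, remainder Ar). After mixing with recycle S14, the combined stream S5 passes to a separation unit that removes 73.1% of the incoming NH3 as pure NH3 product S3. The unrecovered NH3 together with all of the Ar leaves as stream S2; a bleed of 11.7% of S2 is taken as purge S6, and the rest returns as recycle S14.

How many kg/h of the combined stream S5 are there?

Ar enters only via S1 and leaves only via the purge: 1920×0.412 = 0.117×(Ar in S2), and the separation unit passes all Ar, so Ar in S5 = Ar in S2 = 6761 kg/h.
NH3 in S5: m_A = 1920×0.588 + (1−0.117)·(1−0.731)·m_A, so m_A = 1129/0.7625 = 1480.7 kg/h.
S5 = 1480.7 + 6761 = 8241.7 kg/h.

8242 kg/h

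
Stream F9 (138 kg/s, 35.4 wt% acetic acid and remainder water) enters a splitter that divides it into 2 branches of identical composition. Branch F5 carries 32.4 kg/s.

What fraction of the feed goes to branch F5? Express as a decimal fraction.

Fraction to F5 = 32.4/138 = 0.2348.

0.235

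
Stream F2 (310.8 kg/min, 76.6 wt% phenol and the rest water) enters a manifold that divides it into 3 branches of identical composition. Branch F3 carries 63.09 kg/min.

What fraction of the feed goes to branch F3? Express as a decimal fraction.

Fraction to F3 = 63.09/310.8 = 0.2030.

0.203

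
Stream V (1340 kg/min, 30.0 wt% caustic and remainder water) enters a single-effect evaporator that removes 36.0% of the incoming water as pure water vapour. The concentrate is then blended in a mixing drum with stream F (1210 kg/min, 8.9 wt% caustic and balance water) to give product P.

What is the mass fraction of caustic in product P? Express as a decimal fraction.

0.230

Vapour removed = 0.360×0.700×1340 = 337.68 kg/min; concentrate = 1002.3 kg/min.
caustic reaching the mixer = 402 (from concentrate) + 1210×0.089 = 509.69 kg/min.
Product flow = 1002.3 + 1210 = 2212.3 kg/min; caustic fraction = 0.230.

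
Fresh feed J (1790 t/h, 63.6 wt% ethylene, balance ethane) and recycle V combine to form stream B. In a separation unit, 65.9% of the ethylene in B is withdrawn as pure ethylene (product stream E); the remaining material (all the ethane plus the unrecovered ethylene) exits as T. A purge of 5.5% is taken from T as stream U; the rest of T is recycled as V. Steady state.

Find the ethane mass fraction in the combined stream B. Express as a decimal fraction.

0.876

ethane enters only via J and leaves only via the purge: 1790×0.364 = 0.055×(ethane in T), and the separation unit passes all ethane, so ethane in B = ethane in T = 11847 t/h.
ethylene in B: m_A = 1790×0.636 + (1−0.055)·(1−0.659)·m_A, so m_A = 1138.4/0.6778 = 1679.7 t/h.
B = 1679.7 + 11847 = 13526 t/h.
ethane fraction in B = 11847/13526 = 0.876.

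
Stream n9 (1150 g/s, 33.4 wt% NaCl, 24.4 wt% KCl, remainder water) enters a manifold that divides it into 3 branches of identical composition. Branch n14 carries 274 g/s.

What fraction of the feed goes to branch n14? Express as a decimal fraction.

Fraction to n14 = 274/1150 = 0.2383.

0.238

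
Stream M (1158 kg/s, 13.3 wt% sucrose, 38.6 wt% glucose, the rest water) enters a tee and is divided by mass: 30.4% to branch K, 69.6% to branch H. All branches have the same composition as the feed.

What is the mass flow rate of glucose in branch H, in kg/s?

Branch H total = 0.696×1158 = 805.97 kg/s.
glucose in H = 0.386×805.97 = 311.1 kg/s.

311.1 kg/s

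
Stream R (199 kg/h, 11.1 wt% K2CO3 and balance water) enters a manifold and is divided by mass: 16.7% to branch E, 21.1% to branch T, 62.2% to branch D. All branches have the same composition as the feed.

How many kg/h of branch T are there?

41.99 kg/h

Branch T flow = 0.211×199 = 41.989 kg/h.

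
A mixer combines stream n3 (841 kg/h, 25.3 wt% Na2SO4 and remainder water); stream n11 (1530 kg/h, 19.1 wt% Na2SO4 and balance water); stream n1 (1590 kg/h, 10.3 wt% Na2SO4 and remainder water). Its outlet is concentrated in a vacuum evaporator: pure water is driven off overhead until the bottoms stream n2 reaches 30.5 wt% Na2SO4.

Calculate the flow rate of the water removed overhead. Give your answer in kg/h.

1768 kg/h

Na2SO4 entering = 841×0.253 + 1530×0.191 + 1590×0.103 = 668.77 kg/h.
All Na2SO4 reports to n2, so n2 = 668.77/0.305 = 2192.7 kg/h.
Total feed = 3961 kg/h; overhead = 3961 − 2192.7 = 1768.3 kg/h.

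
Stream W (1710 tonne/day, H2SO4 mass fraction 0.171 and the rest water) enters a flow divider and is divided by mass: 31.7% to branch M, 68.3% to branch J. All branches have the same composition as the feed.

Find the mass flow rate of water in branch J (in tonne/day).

Branch J total = 0.683×1710 = 1167.9 tonne/day.
water in J = 0.829×1167.9 = 968.21 tonne/day.

968.2 tonne/day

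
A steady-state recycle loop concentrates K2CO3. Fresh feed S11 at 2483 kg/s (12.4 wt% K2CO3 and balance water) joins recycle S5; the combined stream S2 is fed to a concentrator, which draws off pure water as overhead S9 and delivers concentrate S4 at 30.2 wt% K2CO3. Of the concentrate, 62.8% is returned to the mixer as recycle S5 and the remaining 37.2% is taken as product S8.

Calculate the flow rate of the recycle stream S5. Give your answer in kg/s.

Overall K2CO3 balance (none leaves overhead): K2CO3 in fresh feed = K2CO3 in product, i.e. 2483×0.124 = (1−0.628)·S4·0.302.
S4 = 307.89/(0.302×0.372) = 2740.6 kg/s.
Recycle S5 = 0.628×2740.6 = 1721.1 kg/s.

1721 kg/s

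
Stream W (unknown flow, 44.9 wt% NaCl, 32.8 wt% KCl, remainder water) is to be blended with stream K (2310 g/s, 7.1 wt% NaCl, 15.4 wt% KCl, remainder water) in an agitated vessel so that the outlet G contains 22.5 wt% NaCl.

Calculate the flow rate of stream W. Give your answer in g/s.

Let W be the unknown flow. Total out = 2310 + W.
NaCl balance: 164.01 + 0.449·W = 0.225·(2310 + W)
(0.449 − 0.225)·W = 0.225×2310 − 164.01 = 355.74
W = 355.74 / 0.224 = 1588.1 g/s

1588 g/s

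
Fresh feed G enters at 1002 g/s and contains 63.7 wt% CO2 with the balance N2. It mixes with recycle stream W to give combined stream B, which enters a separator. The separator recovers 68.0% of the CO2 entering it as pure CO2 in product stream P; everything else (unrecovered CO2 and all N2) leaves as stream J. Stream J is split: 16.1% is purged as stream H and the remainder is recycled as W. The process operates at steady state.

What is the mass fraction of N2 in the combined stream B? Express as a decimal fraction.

0.7214

N2 enters only via G and leaves only via the purge: 1002×0.363 = 0.161×(N2 in J), and the separator passes all N2, so N2 in B = N2 in J = 2259.2 g/s.
CO2 in B: m_A = 1002×0.637 + (1−0.161)·(1−0.680)·m_A, so m_A = 638.27/0.7315 = 872.53 g/s.
B = 872.53 + 2259.2 = 3131.7 g/s.
N2 fraction in B = 2259.2/3131.7 = 0.7214.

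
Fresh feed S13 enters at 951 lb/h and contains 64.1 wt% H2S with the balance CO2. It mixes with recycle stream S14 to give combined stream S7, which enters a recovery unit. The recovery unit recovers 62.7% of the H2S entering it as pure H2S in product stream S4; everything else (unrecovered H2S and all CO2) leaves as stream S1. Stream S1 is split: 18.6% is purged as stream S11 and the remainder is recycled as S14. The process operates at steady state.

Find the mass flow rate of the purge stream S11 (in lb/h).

402.1 lb/h

CO2 enters only via S13 and leaves only via the purge: 951×0.359 = 0.186×(CO2 in S1), and the recovery unit passes all CO2, so CO2 in S7 = CO2 in S1 = 1835.5 lb/h.
H2S in S7: m_A = 951×0.641 + (1−0.186)·(1−0.627)·m_A, so m_A = 609.59/0.6964 = 875.37 lb/h.
S1 = (1−0.627)×875.37 + 1835.5 = 2162 lb/h.
Purge S11 = 0.186×2162 = 402.14 lb/h.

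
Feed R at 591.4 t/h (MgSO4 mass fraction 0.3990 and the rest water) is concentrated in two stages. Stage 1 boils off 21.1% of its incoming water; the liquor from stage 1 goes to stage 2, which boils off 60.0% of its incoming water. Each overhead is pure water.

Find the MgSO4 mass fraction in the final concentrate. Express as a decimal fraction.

water in feed = 591.4×0.601 = 355.43 t/h.
After stage 1: water left = (1−0.211)×355.43 = 280.44; stream total = 516.4 t/h.
After stage 2: water left = (1−0.600)×280.44 = 112.17; final concentrate = 348.14 t/h.
MgSO4 fraction = 235.97/348.14 = 0.6778.

0.6778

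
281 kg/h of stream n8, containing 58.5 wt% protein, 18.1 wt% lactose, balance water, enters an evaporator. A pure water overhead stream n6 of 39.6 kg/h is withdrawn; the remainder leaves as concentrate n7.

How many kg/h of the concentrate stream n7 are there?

241.4 kg/h

Concentrate = 281 − 39.6 = 241.4 kg/h.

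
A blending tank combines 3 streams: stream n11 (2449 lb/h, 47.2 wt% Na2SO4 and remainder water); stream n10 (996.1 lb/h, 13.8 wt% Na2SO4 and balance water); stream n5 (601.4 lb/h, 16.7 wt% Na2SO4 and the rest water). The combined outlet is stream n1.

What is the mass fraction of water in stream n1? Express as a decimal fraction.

Total flow out = 2449 + 996.1 + 601.4 = 4046.5 lb/h.
water in = 2449×0.528 + 996.1×0.862 + 601.4×0.833 = 2652.7 lb/h.
water mass fraction in n1 = 2652.7/4046.5 = 0.656.

0.656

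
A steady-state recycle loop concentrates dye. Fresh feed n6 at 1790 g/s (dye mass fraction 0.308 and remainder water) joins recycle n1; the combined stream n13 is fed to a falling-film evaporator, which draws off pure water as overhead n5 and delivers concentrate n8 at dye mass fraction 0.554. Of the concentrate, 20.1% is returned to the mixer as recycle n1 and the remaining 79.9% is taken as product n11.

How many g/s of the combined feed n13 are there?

Overall dye balance (none leaves overhead): dye in fresh feed = dye in product, i.e. 1790×0.308 = (1−0.201)·n8·0.554.
n8 = 551.32/(0.554×0.799) = 1245.5 g/s.
Recycle n1 = 0.201×1245.5 = 250.35 g/s.
Combined feed n13 = 1790 + 250.35 = 2040.3 g/s.

2040 g/s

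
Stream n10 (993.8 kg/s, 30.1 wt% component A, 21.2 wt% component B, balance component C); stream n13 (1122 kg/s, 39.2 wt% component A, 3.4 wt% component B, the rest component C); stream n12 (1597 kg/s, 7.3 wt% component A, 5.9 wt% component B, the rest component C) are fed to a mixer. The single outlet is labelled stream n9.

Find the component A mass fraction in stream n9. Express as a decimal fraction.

Total flow out = 993.8 + 1122 + 1597 = 3712.8 kg/s.
component A in = 993.8×0.301 + 1122×0.392 + 1597×0.073 = 855.54 kg/s.
component A mass fraction in n9 = 855.54/3712.8 = 0.230.

0.230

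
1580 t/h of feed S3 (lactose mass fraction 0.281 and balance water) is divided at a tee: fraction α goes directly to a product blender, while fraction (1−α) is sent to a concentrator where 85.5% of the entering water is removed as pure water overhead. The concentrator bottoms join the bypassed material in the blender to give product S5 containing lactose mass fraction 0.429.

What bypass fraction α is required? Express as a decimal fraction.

0.439

All 1580×0.281 = 443.98 t/h of lactose reaches S5, so S5 = 443.98/0.429 = 1034.9 t/h and vapour = 545.08 t/h.
The evaporator receives (1−α)·1580 of feed at 0.719 water and removes 0.855 of that water:
0.855×0.719×(1−α)×1580 = 545.08
(1−α) = 545.08/971.3 = 0.5612;  α = 0.4388.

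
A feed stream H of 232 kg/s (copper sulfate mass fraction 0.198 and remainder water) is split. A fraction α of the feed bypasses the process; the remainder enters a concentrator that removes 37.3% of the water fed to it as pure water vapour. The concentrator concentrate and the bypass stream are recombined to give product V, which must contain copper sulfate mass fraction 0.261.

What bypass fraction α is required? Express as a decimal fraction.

0.193

All 232×0.198 = 45.936 kg/s of copper sulfate reaches V, so V = 45.936/0.261 = 176 kg/s and vapour = 56 kg/s.
The evaporator receives (1−α)·232 of feed at 0.802 water and removes 0.373 of that water:
0.373×0.802×(1−α)×232 = 56
(1−α) = 56/69.402 = 0.8069;  α = 0.1931.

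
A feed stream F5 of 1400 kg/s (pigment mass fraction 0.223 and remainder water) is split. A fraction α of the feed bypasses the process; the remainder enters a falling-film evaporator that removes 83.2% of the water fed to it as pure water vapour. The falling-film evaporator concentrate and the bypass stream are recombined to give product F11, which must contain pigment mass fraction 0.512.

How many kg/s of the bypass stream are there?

All 1400×0.223 = 312.2 kg/s of pigment reaches F11, so F11 = 312.2/0.512 = 609.77 kg/s and vapour = 790.23 kg/s.
The evaporator receives (1−α)·1400 of feed at 0.777 water and removes 0.832 of that water:
0.832×0.777×(1−α)×1400 = 790.23
(1−α) = 790.23/905.05 = 0.8731;  α = 0.1269.
Bypass flow = 0.1269×1400 = 177.6 kg/s.

177.6 kg/s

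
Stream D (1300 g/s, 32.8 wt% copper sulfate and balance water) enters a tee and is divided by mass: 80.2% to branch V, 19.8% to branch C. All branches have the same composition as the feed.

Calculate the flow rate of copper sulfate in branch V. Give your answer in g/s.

342 g/s

Branch V total = 0.802×1300 = 1042.6 g/s.
copper sulfate in V = 0.328×1042.6 = 341.97 g/s.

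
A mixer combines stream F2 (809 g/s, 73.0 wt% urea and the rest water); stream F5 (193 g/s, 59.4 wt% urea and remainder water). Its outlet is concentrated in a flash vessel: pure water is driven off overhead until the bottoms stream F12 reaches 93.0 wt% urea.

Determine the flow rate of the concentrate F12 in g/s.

758.3 g/s

urea entering = 809×0.730 + 193×0.594 = 705.21 g/s.
All urea reports to F12, so F12 = 705.21/0.930 = 758.29 g/s.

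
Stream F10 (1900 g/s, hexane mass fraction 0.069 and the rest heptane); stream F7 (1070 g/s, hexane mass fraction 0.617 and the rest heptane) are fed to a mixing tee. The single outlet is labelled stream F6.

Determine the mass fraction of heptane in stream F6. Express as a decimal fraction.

0.734

Total flow out = 1900 + 1070 = 2970 g/s.
heptane in = 1900×0.931 + 1070×0.383 = 2178.7 g/s.
heptane mass fraction in F6 = 2178.7/2970 = 0.734.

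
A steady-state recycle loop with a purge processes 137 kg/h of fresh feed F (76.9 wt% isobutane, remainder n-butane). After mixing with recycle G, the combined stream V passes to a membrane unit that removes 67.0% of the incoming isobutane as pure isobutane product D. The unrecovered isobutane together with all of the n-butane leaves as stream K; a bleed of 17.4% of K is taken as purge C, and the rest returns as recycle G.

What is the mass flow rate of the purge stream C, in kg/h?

39.96 kg/h

n-butane enters only via F and leaves only via the purge: 137×0.231 = 0.174×(n-butane in K), and the membrane unit passes all n-butane, so n-butane in V = n-butane in K = 181.88 kg/h.
isobutane in V: m_A = 137×0.769 + (1−0.174)·(1−0.670)·m_A, so m_A = 105.35/0.7274 = 144.83 kg/h.
K = (1−0.670)×144.83 + 181.88 = 229.67 kg/h.
Purge C = 0.174×229.67 = 39.963 kg/h.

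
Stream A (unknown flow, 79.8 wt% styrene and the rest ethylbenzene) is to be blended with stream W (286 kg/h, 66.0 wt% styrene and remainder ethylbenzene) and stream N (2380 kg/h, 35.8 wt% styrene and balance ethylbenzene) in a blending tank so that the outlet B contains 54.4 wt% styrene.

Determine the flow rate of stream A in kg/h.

Let A be the unknown flow. Total out = 2666 + A.
styrene balance: 1040.8 + 0.798·A = 0.544·(2666 + A)
(0.798 − 0.544)·A = 0.544×2666 − 1040.8 = 409.5
A = 409.5 / 0.254 = 1612.2 kg/h

1612 kg/h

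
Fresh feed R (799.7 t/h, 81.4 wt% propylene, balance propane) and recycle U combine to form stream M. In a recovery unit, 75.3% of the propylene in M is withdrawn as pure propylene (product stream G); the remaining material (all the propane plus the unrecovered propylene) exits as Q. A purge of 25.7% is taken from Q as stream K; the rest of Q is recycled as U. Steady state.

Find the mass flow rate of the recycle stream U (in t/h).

576.3 t/h

propane enters only via R and leaves only via the purge: 799.7×0.186 = 0.257×(propane in Q), and the recovery unit passes all propane, so propane in M = propane in Q = 578.77 t/h.
propylene in M: m_A = 799.7×0.814 + (1−0.257)·(1−0.753)·m_A, so m_A = 650.96/0.8165 = 797.27 t/h.
Q = (1−0.753)×797.27 + 578.77 = 775.7 t/h.
Recycle U = (1−0.257)×775.7 = 576.34 t/h.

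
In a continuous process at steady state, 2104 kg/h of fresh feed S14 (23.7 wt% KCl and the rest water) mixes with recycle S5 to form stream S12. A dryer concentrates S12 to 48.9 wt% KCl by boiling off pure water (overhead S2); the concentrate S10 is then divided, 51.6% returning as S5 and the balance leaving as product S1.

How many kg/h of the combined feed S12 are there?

Overall KCl balance (none leaves overhead): KCl in fresh feed = KCl in product, i.e. 2104×0.237 = (1−0.516)·S10·0.489.
S10 = 498.65/(0.489×0.484) = 2106.9 kg/h.
Recycle S5 = 0.516×2106.9 = 1087.2 kg/h.
Combined feed S12 = 2104 + 1087.2 = 3191.2 kg/h.

3191 kg/h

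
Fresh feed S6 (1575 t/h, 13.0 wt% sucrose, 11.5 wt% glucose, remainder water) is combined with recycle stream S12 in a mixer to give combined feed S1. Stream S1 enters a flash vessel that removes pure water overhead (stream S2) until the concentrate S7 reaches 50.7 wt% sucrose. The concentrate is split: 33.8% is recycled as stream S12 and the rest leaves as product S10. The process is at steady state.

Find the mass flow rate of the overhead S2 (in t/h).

1171 t/h

Overall sucrose balance (none leaves overhead): sucrose in fresh feed = sucrose in product, i.e. 1575×0.130 = (1−0.338)·S7·0.507.
S7 = 204.75/(0.507×0.662) = 610.04 t/h.
Recycle S12 = 0.338×610.04 = 206.19 t/h.
Combined feed S1 = 1575 + 206.19 = 1781.2 t/h.
Overhead S2 = S1 − S7 = 1781.2 − 610.04 = 1171.2 t/h.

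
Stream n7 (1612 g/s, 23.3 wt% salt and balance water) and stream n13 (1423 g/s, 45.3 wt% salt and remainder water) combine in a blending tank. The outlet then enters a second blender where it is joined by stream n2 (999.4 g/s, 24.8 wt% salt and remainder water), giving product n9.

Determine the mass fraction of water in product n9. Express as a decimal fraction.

Overall, product flow = 4034.4 g/s.
water in = 1612×0.767 + 1423×0.547 + 999.4×0.752 = 2766.3 g/s.
water fraction in n9 = 0.686.

0.686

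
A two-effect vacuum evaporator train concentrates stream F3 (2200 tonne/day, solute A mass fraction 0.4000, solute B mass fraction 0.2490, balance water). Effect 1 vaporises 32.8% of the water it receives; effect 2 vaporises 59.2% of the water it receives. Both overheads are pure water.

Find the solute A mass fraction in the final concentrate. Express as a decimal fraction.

water in feed = 2200×0.351 = 772.2 tonne/day.
After stage 1: water left = (1−0.328)×772.2 = 518.92; stream total = 1946.7 tonne/day.
After stage 2: water left = (1−0.592)×518.92 = 211.72; final concentrate = 1639.5 tonne/day.
solute A fraction = 880/1639.5 = 0.5367.

0.5367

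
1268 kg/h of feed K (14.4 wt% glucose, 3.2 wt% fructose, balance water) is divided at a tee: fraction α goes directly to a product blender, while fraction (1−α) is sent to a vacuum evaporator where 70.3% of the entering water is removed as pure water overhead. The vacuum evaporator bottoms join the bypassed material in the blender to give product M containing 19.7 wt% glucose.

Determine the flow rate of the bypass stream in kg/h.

All 1268×0.144 = 182.59 kg/h of glucose reaches M, so M = 182.59/0.197 = 926.86 kg/h and vapour = 341.14 kg/h.
The evaporator receives (1−α)·1268 of feed at 0.824 water and removes 0.703 of that water:
0.703×0.824×(1−α)×1268 = 341.14
(1−α) = 341.14/734.52 = 0.4644;  α = 0.5356.
Bypass flow = 0.5356×1268 = 679.09 kg/h.

679.1 kg/h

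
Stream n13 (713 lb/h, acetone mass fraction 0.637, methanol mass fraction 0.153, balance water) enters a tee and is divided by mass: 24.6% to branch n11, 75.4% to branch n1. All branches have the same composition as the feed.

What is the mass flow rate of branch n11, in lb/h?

Branch n11 flow = 0.246×713 = 175.4 lb/h.

175.4 lb/h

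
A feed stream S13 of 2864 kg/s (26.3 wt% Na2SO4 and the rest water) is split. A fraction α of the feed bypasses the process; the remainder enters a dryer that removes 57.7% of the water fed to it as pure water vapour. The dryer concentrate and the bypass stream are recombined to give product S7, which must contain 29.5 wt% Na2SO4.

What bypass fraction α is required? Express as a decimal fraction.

0.745

All 2864×0.263 = 753.23 kg/s of Na2SO4 reaches S7, so S7 = 753.23/0.295 = 2553.3 kg/s and vapour = 310.67 kg/s.
The evaporator receives (1−α)·2864 of feed at 0.737 water and removes 0.577 of that water:
0.577×0.737×(1−α)×2864 = 310.67
(1−α) = 310.67/1217.9 = 0.2551;  α = 0.7449.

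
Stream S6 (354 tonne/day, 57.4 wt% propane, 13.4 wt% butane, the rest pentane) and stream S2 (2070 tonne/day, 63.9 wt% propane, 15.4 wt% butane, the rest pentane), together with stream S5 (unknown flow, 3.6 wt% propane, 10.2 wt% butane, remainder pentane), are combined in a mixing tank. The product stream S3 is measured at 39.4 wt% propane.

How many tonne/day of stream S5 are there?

Let S5 be the unknown flow. Total out = 2424 + S5.
propane balance: 1525.9 + 0.036·S5 = 0.394·(2424 + S5)
(0.036 − 0.394)·S5 = 0.394×2424 − 1525.9 = -570.87
S5 = -570.87 / -0.358 = 1594.6 tonne/day

1595 tonne/day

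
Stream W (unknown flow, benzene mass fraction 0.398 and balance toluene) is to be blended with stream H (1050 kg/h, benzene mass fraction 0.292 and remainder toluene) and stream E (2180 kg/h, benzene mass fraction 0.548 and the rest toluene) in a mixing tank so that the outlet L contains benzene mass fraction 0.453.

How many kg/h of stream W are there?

Let W be the unknown flow. Total out = 3230 + W.
benzene balance: 1501.2 + 0.398·W = 0.453·(3230 + W)
(0.398 − 0.453)·W = 0.453×3230 − 1501.2 = -38.05
W = -38.05 / -0.055 = 691.82 kg/h

691.8 kg/h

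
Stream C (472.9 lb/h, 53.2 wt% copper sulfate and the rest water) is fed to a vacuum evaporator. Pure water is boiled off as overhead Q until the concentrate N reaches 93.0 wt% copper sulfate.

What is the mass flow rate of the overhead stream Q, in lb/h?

202.4 lb/h

copper sulfate is conserved: 472.9×0.532 = 251.58 lb/h all reports to the concentrate.
Concentrate = 251.58/(target fraction) = 270.52 lb/h.
Overhead = 472.9 − 270.52 = 202.38 lb/h.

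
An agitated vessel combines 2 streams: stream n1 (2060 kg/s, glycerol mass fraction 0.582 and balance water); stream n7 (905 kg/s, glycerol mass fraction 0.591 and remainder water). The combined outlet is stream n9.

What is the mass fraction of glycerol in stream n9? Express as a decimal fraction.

Total flow out = 2060 + 905 = 2965 kg/s.
glycerol in = 2060×0.582 + 905×0.591 = 1733.8 kg/s.
glycerol mass fraction in n9 = 1733.8/2965 = 0.585.

0.585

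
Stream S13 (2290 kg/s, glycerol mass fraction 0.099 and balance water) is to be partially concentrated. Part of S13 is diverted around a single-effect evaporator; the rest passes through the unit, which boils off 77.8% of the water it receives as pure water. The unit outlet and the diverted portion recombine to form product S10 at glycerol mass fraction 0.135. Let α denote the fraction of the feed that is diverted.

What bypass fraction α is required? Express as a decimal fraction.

All 2290×0.099 = 226.71 kg/s of glycerol reaches S10, so S10 = 226.71/0.135 = 1679.3 kg/s and vapour = 610.67 kg/s.
The evaporator receives (1−α)·2290 of feed at 0.901 water and removes 0.778 of that water:
0.778×0.901×(1−α)×2290 = 610.67
(1−α) = 610.67/1605.2 = 0.3804;  α = 0.6196.

0.620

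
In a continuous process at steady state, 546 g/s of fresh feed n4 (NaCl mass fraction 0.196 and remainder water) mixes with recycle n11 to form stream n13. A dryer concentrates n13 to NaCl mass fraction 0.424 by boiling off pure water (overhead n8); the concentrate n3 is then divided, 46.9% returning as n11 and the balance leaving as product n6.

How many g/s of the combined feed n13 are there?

Overall NaCl balance (none leaves overhead): NaCl in fresh feed = NaCl in product, i.e. 546×0.196 = (1−0.469)·n3·0.424.
n3 = 107.02/(0.424×0.531) = 475.32 g/s.
Recycle n11 = 0.469×475.32 = 222.93 g/s.
Combined feed n13 = 546 + 222.93 = 768.93 g/s.

768.9 g/s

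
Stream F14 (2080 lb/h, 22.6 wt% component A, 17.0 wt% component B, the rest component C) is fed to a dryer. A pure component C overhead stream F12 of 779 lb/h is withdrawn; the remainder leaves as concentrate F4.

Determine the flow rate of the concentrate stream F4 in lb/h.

1301 lb/h

Concentrate = 2080 − 779 = 1301 lb/h.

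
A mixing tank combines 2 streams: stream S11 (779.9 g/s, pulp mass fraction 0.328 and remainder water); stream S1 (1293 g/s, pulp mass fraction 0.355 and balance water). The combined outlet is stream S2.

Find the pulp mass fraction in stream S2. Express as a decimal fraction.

Total flow out = 779.9 + 1293 = 2072.9 g/s.
pulp in = 779.9×0.328 + 1293×0.355 = 714.82 g/s.
pulp mass fraction in S2 = 714.82/2072.9 = 0.345.

0.345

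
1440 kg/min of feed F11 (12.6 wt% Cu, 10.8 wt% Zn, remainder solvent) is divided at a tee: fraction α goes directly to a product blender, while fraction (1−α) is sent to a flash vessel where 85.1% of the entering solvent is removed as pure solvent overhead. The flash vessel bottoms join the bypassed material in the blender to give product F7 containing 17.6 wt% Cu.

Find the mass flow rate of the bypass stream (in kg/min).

All 1440×0.126 = 181.44 kg/min of Cu reaches F7, so F7 = 181.44/0.176 = 1030.9 kg/min and vapour = 409.09 kg/min.
The evaporator receives (1−α)·1440 of feed at 0.766 solvent and removes 0.851 of that solvent:
0.851×0.766×(1−α)×1440 = 409.09
(1−α) = 409.09/938.69 = 0.4358;  α = 0.5642.
Bypass flow = 0.5642×1440 = 812.43 kg/min.

812.4 kg/min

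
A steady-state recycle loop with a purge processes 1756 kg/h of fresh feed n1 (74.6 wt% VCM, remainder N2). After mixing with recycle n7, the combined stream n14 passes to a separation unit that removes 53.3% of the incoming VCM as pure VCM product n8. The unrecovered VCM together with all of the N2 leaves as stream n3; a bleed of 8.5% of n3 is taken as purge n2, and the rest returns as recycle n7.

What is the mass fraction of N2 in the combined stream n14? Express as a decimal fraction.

0.696

N2 enters only via n1 and leaves only via the purge: 1756×0.254 = 0.085×(N2 in n3), and the separation unit passes all N2, so N2 in n14 = N2 in n3 = 5247.3 kg/h.
VCM in n14: m_A = 1756×0.746 + (1−0.085)·(1−0.533)·m_A, so m_A = 1310/0.5727 = 2287.4 kg/h.
n14 = 2287.4 + 5247.3 = 7534.7 kg/h.
N2 fraction in n14 = 5247.3/7534.7 = 0.696.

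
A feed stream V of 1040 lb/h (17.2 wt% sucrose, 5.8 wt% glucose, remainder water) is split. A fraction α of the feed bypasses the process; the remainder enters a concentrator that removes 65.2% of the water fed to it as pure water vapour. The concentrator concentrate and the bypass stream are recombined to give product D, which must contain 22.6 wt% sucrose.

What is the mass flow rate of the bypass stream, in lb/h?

All 1040×0.172 = 178.88 lb/h of sucrose reaches D, so D = 178.88/0.226 = 791.5 lb/h and vapour = 248.5 lb/h.
The evaporator receives (1−α)·1040 of feed at 0.770 water and removes 0.652 of that water:
0.652×0.770×(1−α)×1040 = 248.5
(1−α) = 248.5/522.12 = 0.4759;  α = 0.5241.
Bypass flow = 0.5241×1040 = 545.03 lb/h.

545 lb/h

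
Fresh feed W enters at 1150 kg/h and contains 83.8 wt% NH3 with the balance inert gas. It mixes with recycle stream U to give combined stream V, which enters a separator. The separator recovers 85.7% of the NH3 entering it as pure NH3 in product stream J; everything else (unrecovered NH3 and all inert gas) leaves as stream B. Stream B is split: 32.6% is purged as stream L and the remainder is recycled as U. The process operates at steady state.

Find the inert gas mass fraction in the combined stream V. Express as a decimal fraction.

inert gas enters only via W and leaves only via the purge: 1150×0.162 = 0.326×(inert gas in B), and the separator passes all inert gas, so inert gas in V = inert gas in B = 571.47 kg/h.
NH3 in V: m_A = 1150×0.838 + (1−0.326)·(1−0.857)·m_A, so m_A = 963.7/0.9036 = 1066.5 kg/h.
V = 1066.5 + 571.47 = 1638 kg/h.
inert gas fraction in V = 571.47/1638 = 0.3489.

0.3489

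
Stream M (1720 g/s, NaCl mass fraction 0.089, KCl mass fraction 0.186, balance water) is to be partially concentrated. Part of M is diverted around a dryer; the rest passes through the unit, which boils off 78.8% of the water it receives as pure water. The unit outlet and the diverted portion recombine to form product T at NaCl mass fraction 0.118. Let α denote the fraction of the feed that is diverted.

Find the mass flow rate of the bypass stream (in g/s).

All 1720×0.089 = 153.08 g/s of NaCl reaches T, so T = 153.08/0.118 = 1297.3 g/s and vapour = 422.71 g/s.
The evaporator receives (1−α)·1720 of feed at 0.725 water and removes 0.788 of that water:
0.788×0.725×(1−α)×1720 = 422.71
(1−α) = 422.71/982.64 = 0.4302;  α = 0.5698.
Bypass flow = 0.5698×1720 = 980.09 g/s.

980.1 g/s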